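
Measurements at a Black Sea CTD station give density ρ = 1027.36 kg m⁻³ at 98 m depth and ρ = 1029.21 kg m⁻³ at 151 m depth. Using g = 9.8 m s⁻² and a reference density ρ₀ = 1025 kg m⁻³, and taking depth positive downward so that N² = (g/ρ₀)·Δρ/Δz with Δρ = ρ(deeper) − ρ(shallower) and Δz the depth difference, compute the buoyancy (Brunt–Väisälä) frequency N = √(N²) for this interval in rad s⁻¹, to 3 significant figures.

0.0183 rad s⁻¹

Δρ = 1029.21 − 1027.36 = 1.85 kg m⁻³ over Δz = 151 − 98 = 53 m.
N² = (9.8/1025) × (1.85/53) = 3.3373 × 10⁻⁴ s⁻².
N = √(3.3373 × 10⁻⁴) = 0.018268 rad s⁻¹ ≈ 0.0183 rad s⁻¹.
N² > 0, so the interval is statically stable.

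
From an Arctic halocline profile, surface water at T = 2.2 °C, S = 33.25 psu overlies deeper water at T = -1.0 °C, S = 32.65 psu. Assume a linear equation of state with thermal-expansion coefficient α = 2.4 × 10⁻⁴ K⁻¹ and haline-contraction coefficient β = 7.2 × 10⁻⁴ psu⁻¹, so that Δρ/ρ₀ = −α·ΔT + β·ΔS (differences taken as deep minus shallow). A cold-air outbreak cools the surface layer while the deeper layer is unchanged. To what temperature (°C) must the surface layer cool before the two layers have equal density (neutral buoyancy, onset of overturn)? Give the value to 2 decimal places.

0.80 °C

Neutral buoyancy requires Δρ = 0, i.e. −α(T_deep − T_surf′) + β(S_deep − S_surf) = 0.
T_surf′ = T_deep − (β/α)·ΔS = -1.0 − (7.2 × 10⁻⁴/2.4 × 10⁻⁴)·(-0.60) = 0.8000 °C.
Cooling required: 2.2 − (0.8000) = 1.4000 °C.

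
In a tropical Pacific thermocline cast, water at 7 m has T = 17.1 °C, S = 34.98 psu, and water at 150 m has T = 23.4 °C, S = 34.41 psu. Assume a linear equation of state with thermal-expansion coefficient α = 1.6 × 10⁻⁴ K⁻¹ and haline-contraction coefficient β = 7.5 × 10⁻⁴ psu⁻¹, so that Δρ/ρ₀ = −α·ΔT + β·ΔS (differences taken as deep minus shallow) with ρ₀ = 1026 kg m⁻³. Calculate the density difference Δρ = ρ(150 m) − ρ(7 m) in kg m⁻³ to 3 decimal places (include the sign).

ΔT = +6.3 K, ΔS = -0.57 psu (deep − shallow).
Δρ/ρ₀ = −(1.6 × 10⁻⁴)(+6.3) + (7.5 × 10⁻⁴)(-0.57) = -1.4355 × 10⁻³.
Δρ = 1026 × (-1.4355 × 10⁻³) = -1.473 kg m⁻³.
Negative Δρ: lighter below, statically unstable.

-1.473 kg m⁻³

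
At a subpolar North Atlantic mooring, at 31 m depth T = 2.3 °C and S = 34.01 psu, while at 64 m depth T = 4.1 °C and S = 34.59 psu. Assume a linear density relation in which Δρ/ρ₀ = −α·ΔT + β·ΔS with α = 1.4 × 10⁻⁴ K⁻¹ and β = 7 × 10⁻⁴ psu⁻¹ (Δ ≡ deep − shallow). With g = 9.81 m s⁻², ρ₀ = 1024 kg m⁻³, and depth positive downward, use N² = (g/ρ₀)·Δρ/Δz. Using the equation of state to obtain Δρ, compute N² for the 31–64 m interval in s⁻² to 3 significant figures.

4.58 × 10⁻⁵ s⁻²

ΔT = +1.8 K, ΔS = +0.58 psu (deep − shallow).
Δρ/ρ₀ = −αΔT + βΔS = -2.52 × 10⁻⁴ + 4.06 × 10⁻⁴ = 1.54 × 10⁻⁴, so Δρ ≈ 0.1577 kg m⁻³.
N² = (g/ρ₀)·Δρ/Δz = g·(Δρ/ρ₀)/Δz = 9.81 × 1.54 × 10⁻⁴ / 33 = 4.5780 × 10⁻⁵ s⁻² ≈ 4.58 × 10⁻⁵ s⁻².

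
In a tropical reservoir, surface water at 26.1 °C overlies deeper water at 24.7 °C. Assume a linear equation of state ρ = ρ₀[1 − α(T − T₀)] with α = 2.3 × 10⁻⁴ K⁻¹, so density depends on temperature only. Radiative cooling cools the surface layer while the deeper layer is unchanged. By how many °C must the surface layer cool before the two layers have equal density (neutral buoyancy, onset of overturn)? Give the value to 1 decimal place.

1.4 °C

With temperature the only control, equal density requires T_surf′ = T_deep.
T_surf′ = 24.7 °C.
Cooling required: 26.1 − 24.7 = 1.4 °C.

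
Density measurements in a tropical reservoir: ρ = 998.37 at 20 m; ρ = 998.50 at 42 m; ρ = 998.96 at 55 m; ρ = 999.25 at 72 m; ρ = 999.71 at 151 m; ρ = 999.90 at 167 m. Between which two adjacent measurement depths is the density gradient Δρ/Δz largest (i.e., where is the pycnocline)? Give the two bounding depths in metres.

Compute the density gradient over each adjacent pair:
  20–42 m: Δρ/Δz = 0.13/22 = 5.9 × 10⁻³ kg m⁻⁴
  42–55 m: Δρ/Δz = 0.46/13 = 0.035 kg m⁻⁴
  55–72 m: Δρ/Δz = 0.29/17 = 0.017 kg m⁻⁴
  72–151 m: Δρ/Δz = 0.46/79 = 5.8 × 10⁻³ kg m⁻⁴
  151–167 m: Δρ/Δz = 0.19/16 = 0.012 kg m⁻⁴
The largest gradient is in the 42–55 m interval — the pycnocline.

42–55 m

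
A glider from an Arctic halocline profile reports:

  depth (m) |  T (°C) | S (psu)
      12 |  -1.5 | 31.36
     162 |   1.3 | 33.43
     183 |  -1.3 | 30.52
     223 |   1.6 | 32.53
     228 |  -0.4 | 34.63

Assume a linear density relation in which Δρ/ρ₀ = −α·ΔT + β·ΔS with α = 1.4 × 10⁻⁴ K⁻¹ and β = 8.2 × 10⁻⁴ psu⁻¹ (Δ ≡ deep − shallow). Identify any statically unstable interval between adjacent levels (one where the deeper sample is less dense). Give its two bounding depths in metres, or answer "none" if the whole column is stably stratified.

162–183 m

Evaluate Δρ/ρ₀ = −αΔT + βΔS across each adjacent pair:
  12–162 m: −αΔT+βΔS = −(1.4 × 10⁻⁴)(+2.8)+(8.2 × 10⁻⁴)(+2.07) = 1.3 × 10⁻³ → stable
  162–183 m: −αΔT+βΔS = −(1.4 × 10⁻⁴)(-2.6)+(8.2 × 10⁻⁴)(-2.91) = -2.0 × 10⁻³ → UNSTABLE
  183–223 m: −αΔT+βΔS = −(1.4 × 10⁻⁴)(+2.9)+(8.2 × 10⁻⁴)(+2.01) = 1.2 × 10⁻³ → stable
  223–228 m: −αΔT+βΔS = −(1.4 × 10⁻⁴)(-2.0)+(8.2 × 10⁻⁴)(+2.10) = 2.0 × 10⁻³ → stable
The 162–183 m interval has Δρ < 0: lighter water underlies denser water.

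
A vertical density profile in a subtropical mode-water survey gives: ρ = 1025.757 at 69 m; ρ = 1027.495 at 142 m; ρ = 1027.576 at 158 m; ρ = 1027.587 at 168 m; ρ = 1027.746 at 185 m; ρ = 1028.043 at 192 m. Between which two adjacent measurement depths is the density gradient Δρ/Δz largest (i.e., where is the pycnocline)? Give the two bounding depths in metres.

Compute the density gradient over each adjacent pair:
  69–142 m: Δρ/Δz = 1.738/73 = 0.024 kg m⁻⁴
  142–158 m: Δρ/Δz = 0.081/16 = 5.1 × 10⁻³ kg m⁻⁴
  158–168 m: Δρ/Δz = 0.011/10 = 1.1 × 10⁻³ kg m⁻⁴
  168–185 m: Δρ/Δz = 0.159/17 = 9.4 × 10⁻³ kg m⁻⁴
  185–192 m: Δρ/Δz = 0.297/7 = 0.042 kg m⁻⁴
The largest gradient is in the 185–192 m interval — the pycnocline.

185–192 m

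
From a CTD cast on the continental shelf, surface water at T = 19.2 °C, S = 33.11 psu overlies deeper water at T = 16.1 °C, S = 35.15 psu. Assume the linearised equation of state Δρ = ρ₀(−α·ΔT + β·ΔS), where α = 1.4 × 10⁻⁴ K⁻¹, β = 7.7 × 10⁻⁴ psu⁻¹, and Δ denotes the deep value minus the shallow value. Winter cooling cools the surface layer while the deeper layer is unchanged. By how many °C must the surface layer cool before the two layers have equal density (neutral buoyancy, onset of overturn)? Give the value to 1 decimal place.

14.3 °C

Neutral buoyancy requires Δρ = 0, i.e. −α(T_deep − T_surf′) + β(S_deep − S_surf) = 0.
T_surf′ = T_deep − (β/α)·ΔS = 16.1 − (7.7 × 10⁻⁴/1.4 × 10⁻⁴)·(+2.04) = 4.880 °C.
Cooling required: 19.2 − (4.880) = 14.320 °C.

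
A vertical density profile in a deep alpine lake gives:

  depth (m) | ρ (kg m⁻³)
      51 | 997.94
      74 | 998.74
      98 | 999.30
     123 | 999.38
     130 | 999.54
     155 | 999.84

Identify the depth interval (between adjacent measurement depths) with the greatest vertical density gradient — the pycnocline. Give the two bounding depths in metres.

51–74 m

Compute the density gradient over each adjacent pair:
  51–74 m: Δρ/Δz = 0.80/23 = 0.035 kg m⁻⁴
  74–98 m: Δρ/Δz = 0.56/24 = 0.023 kg m⁻⁴
  98–123 m: Δρ/Δz = 0.08/25 = 3.2 × 10⁻³ kg m⁻⁴
  123–130 m: Δρ/Δz = 0.16/7 = 0.023 kg m⁻⁴
  130–155 m: Δρ/Δz = 0.30/25 = 0.012 kg m⁻⁴
The largest gradient is in the 51–74 m interval — the pycnocline.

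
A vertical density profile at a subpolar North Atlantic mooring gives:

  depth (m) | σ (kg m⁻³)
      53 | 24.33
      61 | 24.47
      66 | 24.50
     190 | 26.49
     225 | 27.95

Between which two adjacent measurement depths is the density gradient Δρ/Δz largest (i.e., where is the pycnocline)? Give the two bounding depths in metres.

190–225 m

Compute the density gradient over each adjacent pair:
  53–61 m: Δρ/Δz = 0.14/8 = 0.018 kg m⁻⁴
  61–66 m: Δρ/Δz = 0.03/5 = 6.0 × 10⁻³ kg m⁻⁴
  66–190 m: Δρ/Δz = 1.99/124 = 0.016 kg m⁻⁴
  190–225 m: Δρ/Δz = 1.46/35 = 0.042 kg m⁻⁴
The largest gradient is in the 190–225 m interval — the pycnocline.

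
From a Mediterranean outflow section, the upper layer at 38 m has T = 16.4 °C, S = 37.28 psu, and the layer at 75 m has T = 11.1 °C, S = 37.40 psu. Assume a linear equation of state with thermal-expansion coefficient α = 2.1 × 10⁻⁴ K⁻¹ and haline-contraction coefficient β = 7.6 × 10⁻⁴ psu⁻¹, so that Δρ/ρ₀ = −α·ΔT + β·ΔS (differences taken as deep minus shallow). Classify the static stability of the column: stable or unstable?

stable

ΔT = 11.1 − 16.4 = -5.3 K and ΔS = 37.40 − 37.28 = +0.12 psu (deep − shallow).
−αΔT = 1.113 × 10⁻³; βΔS = 9.12 × 10⁻⁵; sum Δρ/ρ₀ = 1.2042 × 10⁻³.
Δρ/ρ₀ > 0, so Δρ > 0: deeper water is denser → statically stable.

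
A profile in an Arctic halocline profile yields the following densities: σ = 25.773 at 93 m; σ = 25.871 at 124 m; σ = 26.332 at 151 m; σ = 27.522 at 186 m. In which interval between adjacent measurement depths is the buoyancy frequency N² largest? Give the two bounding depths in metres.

Compute the density gradient over each adjacent pair:
  93–124 m: Δρ/Δz = 0.098/31 = 3.2 × 10⁻³ kg m⁻⁴
  124–151 m: Δρ/Δz = 0.461/27 = 0.017 kg m⁻⁴
  151–186 m: Δρ/Δz = 1.190/35 = 0.034 kg m⁻⁴
The largest gradient is in the 151–186 m interval — the pycnocline.

151–186 m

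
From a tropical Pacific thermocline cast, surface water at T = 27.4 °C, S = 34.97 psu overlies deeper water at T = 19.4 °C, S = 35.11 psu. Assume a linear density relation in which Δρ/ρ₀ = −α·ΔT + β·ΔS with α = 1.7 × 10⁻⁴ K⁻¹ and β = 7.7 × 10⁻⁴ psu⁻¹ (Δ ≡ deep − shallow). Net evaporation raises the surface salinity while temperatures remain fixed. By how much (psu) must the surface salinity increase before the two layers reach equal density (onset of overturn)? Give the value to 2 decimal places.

Neutral buoyancy requires −α(T_deep − T_surf) + β(S_deep − S_surf′) = 0.
S_surf′ = S_deep − (α/β)·ΔT = 35.11 − (1.7 × 10⁻⁴/7.7 × 10⁻⁴)·(-8.0) = 36.8762 psu.
Increase required: 36.8762 − 34.97 = 1.9062 psu.

1.91 psu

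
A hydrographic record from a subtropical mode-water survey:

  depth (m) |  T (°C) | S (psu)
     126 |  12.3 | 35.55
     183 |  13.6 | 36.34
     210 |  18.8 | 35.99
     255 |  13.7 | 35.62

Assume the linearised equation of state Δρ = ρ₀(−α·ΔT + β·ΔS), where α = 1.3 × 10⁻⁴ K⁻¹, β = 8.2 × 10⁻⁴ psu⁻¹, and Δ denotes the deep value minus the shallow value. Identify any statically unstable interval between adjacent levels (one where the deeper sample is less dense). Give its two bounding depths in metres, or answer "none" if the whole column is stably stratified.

Evaluate Δρ/ρ₀ = −αΔT + βΔS across each adjacent pair:
  126–183 m: −αΔT+βΔS = −(1.3 × 10⁻⁴)(+1.3)+(8.2 × 10⁻⁴)(+0.79) = 4.8 × 10⁻⁴ → stable
  183–210 m: −αΔT+βΔS = −(1.3 × 10⁻⁴)(+5.2)+(8.2 × 10⁻⁴)(-0.35) = -9.6 × 10⁻⁴ → UNSTABLE
  210–255 m: −αΔT+βΔS = −(1.3 × 10⁻⁴)(-5.1)+(8.2 × 10⁻⁴)(-0.37) = 3.6 × 10⁻⁴ → stable
The 183–210 m interval has Δρ < 0: lighter water underlies denser water.

183–210 m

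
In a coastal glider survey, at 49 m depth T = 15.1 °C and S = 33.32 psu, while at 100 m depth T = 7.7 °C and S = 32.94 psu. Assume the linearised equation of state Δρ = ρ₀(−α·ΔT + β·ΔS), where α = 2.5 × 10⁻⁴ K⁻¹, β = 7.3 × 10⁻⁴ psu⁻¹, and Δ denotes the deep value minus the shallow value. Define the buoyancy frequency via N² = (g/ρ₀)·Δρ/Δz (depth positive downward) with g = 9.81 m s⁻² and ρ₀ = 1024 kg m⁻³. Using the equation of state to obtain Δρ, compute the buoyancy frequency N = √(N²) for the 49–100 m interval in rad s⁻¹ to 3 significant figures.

ΔT = -7.4 K, ΔS = -0.38 psu (deep − shallow).
Δρ/ρ₀ = −αΔT + βΔS = 1.85 × 10⁻³ − 2.774 × 10⁻⁴ = 1.5726 × 10⁻³, so Δρ ≈ 1.610 kg m⁻³.
N² = (g/ρ₀)·Δρ/Δz = g·(Δρ/ρ₀)/Δz = 9.81 × 1.5726 × 10⁻³ / 51 = 3.0249 × 10⁻⁴ s⁻².
N = √(3.0249 × 10⁻⁴) = 0.017392 rad s⁻¹ ≈ 0.0174 rad s⁻¹.

0.0174 rad s⁻¹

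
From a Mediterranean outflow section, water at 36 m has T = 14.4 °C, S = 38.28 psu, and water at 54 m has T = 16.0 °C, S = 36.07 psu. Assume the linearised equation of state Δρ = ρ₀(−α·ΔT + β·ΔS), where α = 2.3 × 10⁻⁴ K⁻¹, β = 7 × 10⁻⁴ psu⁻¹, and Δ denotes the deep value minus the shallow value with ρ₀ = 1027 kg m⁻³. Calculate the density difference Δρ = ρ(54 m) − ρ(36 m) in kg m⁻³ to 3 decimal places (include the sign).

ΔT = +1.6 K, ΔS = -2.21 psu (deep − shallow).
Δρ/ρ₀ = −(2.3 × 10⁻⁴)(+1.6) + (7 × 10⁻⁴)(-2.21) = -1.915 × 10⁻³.
Δρ = 1027 × (-1.915 × 10⁻³) = -1.967 kg m⁻³.
Negative Δρ: lighter below, statically unstable.

-1.967 kg m⁻³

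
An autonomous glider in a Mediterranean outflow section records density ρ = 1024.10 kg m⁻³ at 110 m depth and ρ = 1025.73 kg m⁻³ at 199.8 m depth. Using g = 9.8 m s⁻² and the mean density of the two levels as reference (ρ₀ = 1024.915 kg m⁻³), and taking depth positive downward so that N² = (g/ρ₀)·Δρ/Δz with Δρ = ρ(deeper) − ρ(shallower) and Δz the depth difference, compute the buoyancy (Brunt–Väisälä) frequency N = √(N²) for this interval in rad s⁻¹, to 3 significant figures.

Δρ = 1025.73 − 1024.10 = 1.63 kg m⁻³ over Δz = 199.8 − 110 = 89.8 m.
N² = (9.8/1024.915) × (1.63/89.8) = 1.7356 × 10⁻⁴ s⁻².
N = √(1.7356 × 10⁻⁴) = 0.013174 rad s⁻¹ ≈ 0.0132 rad s⁻¹.

0.0132 rad s⁻¹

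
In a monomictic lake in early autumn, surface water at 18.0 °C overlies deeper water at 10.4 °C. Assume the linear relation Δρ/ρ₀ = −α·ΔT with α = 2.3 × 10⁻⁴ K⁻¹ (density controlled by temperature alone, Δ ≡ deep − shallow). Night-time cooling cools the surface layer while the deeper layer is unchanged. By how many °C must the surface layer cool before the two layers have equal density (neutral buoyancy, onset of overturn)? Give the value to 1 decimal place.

7.6 °C

With temperature the only control, equal density requires T_surf′ = T_deep.
T_surf′ = 10.4 °C.
Cooling required: 18.0 − 10.4 = 7.6 °C.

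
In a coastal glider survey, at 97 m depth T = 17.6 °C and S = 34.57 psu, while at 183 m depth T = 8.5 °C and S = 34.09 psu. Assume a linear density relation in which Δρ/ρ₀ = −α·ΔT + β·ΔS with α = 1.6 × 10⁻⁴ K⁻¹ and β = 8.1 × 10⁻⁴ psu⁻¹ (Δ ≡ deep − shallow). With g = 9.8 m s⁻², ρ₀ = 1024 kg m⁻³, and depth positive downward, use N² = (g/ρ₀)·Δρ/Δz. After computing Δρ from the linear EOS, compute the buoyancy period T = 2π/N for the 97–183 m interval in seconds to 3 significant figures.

570 s

ΔT = -9.1 K, ΔS = -0.48 psu (deep − shallow).
Δρ/ρ₀ = −αΔT + βΔS = 1.456 × 10⁻³ − 3.888 × 10⁻⁴ = 1.0672 × 10⁻³, so Δρ ≈ 1.093 kg m⁻³.
N² = (g/ρ₀)·Δρ/Δz = g·(Δρ/ρ₀)/Δz = 9.8 × 1.0672 × 10⁻³ / 86 = 1.2161 × 10⁻⁴ s⁻².
N = √(1.2161 × 10⁻⁴) = 0.011028 rad s⁻¹ → T = 2π/N = 569.75 s ≈ 570 s.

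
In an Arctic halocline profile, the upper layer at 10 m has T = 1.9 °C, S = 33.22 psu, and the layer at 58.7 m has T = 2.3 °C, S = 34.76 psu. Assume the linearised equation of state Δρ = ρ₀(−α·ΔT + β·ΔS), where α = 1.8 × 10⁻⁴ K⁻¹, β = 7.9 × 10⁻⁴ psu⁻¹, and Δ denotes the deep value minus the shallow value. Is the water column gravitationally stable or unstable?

stable

ΔT = 2.3 − 1.9 = +0.4 K and ΔS = 34.76 − 33.22 = +1.54 psu (deep − shallow).
−αΔT = -7.20 × 10⁻⁵; βΔS = 1.2166 × 10⁻³; sum Δρ/ρ₀ = 1.1446 × 10⁻³.
Δρ/ρ₀ > 0, so Δρ > 0: deeper water is denser → statically stable.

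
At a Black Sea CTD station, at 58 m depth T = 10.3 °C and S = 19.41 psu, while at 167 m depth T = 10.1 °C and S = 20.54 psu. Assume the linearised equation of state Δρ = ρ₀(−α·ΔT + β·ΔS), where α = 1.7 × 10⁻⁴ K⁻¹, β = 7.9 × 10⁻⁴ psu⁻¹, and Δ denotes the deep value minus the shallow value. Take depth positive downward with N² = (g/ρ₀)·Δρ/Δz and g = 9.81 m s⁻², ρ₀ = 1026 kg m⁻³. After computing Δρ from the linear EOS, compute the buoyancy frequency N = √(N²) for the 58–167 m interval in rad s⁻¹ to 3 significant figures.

ΔT = -0.2 K, ΔS = +1.13 psu (deep − shallow).
Δρ/ρ₀ = −αΔT + βΔS = 3.40 × 10⁻⁵ + 8.927 × 10⁻⁴ = 9.267 × 10⁻⁴, so Δρ ≈ 0.9508 kg m⁻³.
N² = (g/ρ₀)·Δρ/Δz = g·(Δρ/ρ₀)/Δz = 9.81 × 9.267 × 10⁻⁴ / 109 = 8.3403 × 10⁻⁵ s⁻².
N = √(8.3403 × 10⁻⁵) = 9.1325 × 10⁻³ rad s⁻¹ ≈ 9.13 × 10⁻³ rad s⁻¹.

9.13 × 10⁻³ rad s⁻¹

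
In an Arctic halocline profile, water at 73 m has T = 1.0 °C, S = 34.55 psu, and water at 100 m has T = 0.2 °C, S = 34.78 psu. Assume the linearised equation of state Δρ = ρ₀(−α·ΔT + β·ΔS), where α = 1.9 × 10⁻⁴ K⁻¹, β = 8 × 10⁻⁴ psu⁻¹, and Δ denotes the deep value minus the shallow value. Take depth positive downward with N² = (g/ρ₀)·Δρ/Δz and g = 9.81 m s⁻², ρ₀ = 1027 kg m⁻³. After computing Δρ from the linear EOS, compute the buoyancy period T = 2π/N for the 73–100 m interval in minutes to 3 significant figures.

ΔT = -0.8 K, ΔS = +0.23 psu (deep − shallow).
Δρ/ρ₀ = −αΔT + βΔS = 1.52 × 10⁻⁴ + 1.84 × 10⁻⁴ = 3.36 × 10⁻⁴, so Δρ ≈ 0.3451 kg m⁻³.
N² = (g/ρ₀)·Δρ/Δz = g·(Δρ/ρ₀)/Δz = 9.81 × 3.36 × 10⁻⁴ / 27 = 1.2208 × 10⁻⁴ s⁻².
N = √(1.2208 × 10⁻⁴) = 0.011049 rad s⁻¹ → T = 2π/N = 568.67 s = 9.4778 min ≈ 9.48 min.

9.48 min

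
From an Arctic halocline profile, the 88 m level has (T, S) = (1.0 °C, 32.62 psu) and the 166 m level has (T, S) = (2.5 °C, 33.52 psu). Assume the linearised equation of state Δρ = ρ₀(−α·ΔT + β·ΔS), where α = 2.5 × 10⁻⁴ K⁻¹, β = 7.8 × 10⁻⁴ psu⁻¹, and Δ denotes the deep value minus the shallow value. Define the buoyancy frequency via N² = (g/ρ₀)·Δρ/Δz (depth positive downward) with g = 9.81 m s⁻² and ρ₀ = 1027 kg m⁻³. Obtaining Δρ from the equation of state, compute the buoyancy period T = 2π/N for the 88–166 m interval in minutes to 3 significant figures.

16.3 min

ΔT = +1.5 K, ΔS = +0.90 psu (deep − shallow).
Δρ/ρ₀ = −αΔT + βΔS = -3.75 × 10⁻⁴ + 7.02 × 10⁻⁴ = 3.27 × 10⁻⁴, so Δρ ≈ 0.3358 kg m⁻³.
N² = (g/ρ₀)·Δρ/Δz = g·(Δρ/ρ₀)/Δz = 9.81 × 3.27 × 10⁻⁴ / 78 = 4.1127 × 10⁻⁵ s⁻².
N = √(4.1127 × 10⁻⁵) = 6.4130 × 10⁻³ rad s⁻¹ → T = 2π/N = 979.76 s = 16.329 min ≈ 16.3 min.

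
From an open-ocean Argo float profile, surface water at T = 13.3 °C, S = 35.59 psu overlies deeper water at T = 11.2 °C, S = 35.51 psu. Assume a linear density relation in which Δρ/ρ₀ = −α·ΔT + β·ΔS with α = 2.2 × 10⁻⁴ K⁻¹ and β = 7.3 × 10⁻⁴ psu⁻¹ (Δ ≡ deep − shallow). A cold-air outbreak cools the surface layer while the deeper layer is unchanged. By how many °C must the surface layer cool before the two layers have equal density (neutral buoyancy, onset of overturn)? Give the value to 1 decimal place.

Neutral buoyancy requires Δρ = 0, i.e. −α(T_deep − T_surf′) + β(S_deep − S_surf) = 0.
T_surf′ = T_deep − (β/α)·ΔS = 11.2 − (7.3 × 10⁻⁴/2.2 × 10⁻⁴)·(-0.08) = 11.465 °C.
Cooling required: 13.3 − (11.465) = 1.835 °C.

1.8 °C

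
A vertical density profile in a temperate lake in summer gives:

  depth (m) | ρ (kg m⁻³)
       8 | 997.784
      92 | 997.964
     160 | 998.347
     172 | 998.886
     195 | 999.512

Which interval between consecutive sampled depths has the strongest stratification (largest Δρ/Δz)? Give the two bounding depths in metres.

160–172 m

Compute the density gradient over each adjacent pair:
  8–92 m: Δρ/Δz = 0.180/84 = 2.1 × 10⁻³ kg m⁻⁴
  92–160 m: Δρ/Δz = 0.383/68 = 5.6 × 10⁻³ kg m⁻⁴
  160–172 m: Δρ/Δz = 0.539/12 = 0.045 kg m⁻⁴
  172–195 m: Δρ/Δz = 0.626/23 = 0.027 kg m⁻⁴
The largest gradient is in the 160–172 m interval — the pycnocline.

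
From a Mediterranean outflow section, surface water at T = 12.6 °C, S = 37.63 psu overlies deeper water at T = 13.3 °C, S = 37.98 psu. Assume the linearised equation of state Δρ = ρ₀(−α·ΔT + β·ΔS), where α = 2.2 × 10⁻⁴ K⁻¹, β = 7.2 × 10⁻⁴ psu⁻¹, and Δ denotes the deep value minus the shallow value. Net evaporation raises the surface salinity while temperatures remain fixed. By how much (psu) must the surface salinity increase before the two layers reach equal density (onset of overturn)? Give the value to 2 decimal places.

0.14 psu

Neutral buoyancy requires −α(T_deep − T_surf) + β(S_deep − S_surf′) = 0.
S_surf′ = S_deep − (α/β)·ΔT = 37.98 − (2.2 × 10⁻⁴/7.2 × 10⁻⁴)·(+0.7) = 37.7661 psu.
Increase required: 37.7661 − 37.63 = 0.1361 psu.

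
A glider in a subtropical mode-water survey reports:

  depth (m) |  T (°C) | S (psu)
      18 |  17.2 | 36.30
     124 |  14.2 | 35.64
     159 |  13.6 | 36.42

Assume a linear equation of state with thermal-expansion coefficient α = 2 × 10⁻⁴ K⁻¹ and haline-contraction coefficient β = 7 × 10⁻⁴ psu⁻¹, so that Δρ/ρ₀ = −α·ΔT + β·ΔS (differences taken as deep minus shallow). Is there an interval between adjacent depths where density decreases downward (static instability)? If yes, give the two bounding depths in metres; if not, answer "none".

Evaluate Δρ/ρ₀ = −αΔT + βΔS across each adjacent pair:
  18–124 m: −αΔT+βΔS = −(2 × 10⁻⁴)(-3.0)+(7 × 10⁻⁴)(-0.66) = 1.4 × 10⁻⁴ → stable
  124–159 m: −αΔT+βΔS = −(2 × 10⁻⁴)(-0.6)+(7 × 10⁻⁴)(+0.78) = 6.7 × 10⁻⁴ → stable
Every interval has Δρ > 0: the column is stably stratified throughout.

none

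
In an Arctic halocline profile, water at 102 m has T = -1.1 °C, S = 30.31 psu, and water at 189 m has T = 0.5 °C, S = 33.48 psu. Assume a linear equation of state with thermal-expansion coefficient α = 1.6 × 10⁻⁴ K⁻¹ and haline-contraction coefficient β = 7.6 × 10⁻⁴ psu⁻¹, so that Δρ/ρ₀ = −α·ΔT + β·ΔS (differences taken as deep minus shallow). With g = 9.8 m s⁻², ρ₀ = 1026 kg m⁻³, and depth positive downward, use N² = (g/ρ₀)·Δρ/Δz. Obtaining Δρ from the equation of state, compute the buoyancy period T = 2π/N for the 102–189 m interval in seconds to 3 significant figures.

ΔT = +1.6 K, ΔS = +3.17 psu (deep − shallow).
Δρ/ρ₀ = −αΔT + βΔS = -2.56 × 10⁻⁴ + 2.4092 × 10⁻³ = 2.1532 × 10⁻³, so Δρ ≈ 2.209 kg m⁻³.
N² = (g/ρ₀)·Δρ/Δz = g·(Δρ/ρ₀)/Δz = 9.8 × 2.1532 × 10⁻³ / 87 = 2.4254 × 10⁻⁴ s⁻².
N = √(2.4254 × 10⁻⁴) = 0.015574 rad s⁻¹ → T = 2π/N = 403.44 s ≈ 403 s.

403 s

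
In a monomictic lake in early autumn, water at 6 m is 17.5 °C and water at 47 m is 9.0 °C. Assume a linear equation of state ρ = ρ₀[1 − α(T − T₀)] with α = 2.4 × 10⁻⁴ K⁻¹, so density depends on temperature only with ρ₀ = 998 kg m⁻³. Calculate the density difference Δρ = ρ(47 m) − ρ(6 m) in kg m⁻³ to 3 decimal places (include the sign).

ΔT = -8.5 K, Δρ/ρ₀ = −αΔT = 2.04 × 10⁻³.
Δρ = 998 × (2.04 × 10⁻³) = +2.036 kg m⁻³.
Positive Δρ: denser below, stable.

+2.036 kg m⁻³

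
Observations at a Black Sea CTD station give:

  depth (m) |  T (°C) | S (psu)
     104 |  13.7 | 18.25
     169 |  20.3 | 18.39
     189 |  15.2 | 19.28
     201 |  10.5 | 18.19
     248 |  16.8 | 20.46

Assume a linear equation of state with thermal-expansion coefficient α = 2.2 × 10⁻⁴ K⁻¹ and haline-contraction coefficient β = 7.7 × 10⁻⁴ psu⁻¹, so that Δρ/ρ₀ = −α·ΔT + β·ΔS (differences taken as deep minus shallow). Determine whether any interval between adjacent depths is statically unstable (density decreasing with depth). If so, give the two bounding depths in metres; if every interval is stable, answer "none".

Evaluate Δρ/ρ₀ = −αΔT + βΔS across each adjacent pair:
  104–169 m: −αΔT+βΔS = −(2.2 × 10⁻⁴)(+6.6)+(7.7 × 10⁻⁴)(+0.14) = -1.3 × 10⁻³ → UNSTABLE
  169–189 m: −αΔT+βΔS = −(2.2 × 10⁻⁴)(-5.1)+(7.7 × 10⁻⁴)(+0.89) = 1.8 × 10⁻³ → stable
  189–201 m: −αΔT+βΔS = −(2.2 × 10⁻⁴)(-4.7)+(7.7 × 10⁻⁴)(-1.09) = 1.9 × 10⁻⁴ → stable
  201–248 m: −αΔT+βΔS = −(2.2 × 10⁻⁴)(+6.3)+(7.7 × 10⁻⁴)(+2.27) = 3.6 × 10⁻⁴ → stable
The 104–169 m interval has Δρ < 0: lighter water underlies denser water.

104–169 m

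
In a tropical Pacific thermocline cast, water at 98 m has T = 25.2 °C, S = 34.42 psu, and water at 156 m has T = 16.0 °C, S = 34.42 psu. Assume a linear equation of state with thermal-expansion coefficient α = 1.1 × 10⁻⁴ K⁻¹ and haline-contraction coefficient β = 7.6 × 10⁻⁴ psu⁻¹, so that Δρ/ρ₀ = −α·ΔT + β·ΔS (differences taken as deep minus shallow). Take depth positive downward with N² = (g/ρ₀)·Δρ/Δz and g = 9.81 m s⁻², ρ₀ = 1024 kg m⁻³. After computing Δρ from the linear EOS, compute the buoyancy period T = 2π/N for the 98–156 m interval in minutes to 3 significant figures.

ΔT = -9.2 K, ΔS = +0.00 psu (deep − shallow).
Δρ/ρ₀ = −αΔT + βΔS = 1.012 × 10⁻³ + 0 = 1.012 × 10⁻³, so Δρ ≈ 1.036 kg m⁻³.
N² = (g/ρ₀)·Δρ/Δz = g·(Δρ/ρ₀)/Δz = 9.81 × 1.012 × 10⁻³ / 58 = 1.7117 × 10⁻⁴ s⁻².
N = √(1.7117 × 10⁻⁴) = 0.013083 rad s⁻¹ → T = 2π/N = 480.26 s = 8.0043 min ≈ 8.00 min.

8.00 min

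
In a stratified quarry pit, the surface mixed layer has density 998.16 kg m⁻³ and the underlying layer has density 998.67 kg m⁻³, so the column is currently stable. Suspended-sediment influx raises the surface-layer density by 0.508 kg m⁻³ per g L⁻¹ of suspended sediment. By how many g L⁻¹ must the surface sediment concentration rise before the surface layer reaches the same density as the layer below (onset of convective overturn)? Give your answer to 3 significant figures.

1.00 g L⁻¹

Density deficit of the surface layer: 998.67 − 998.16 = 0.51 kg m⁻³.
Required change = 0.51 / 0.508 = 1.00 g L⁻¹.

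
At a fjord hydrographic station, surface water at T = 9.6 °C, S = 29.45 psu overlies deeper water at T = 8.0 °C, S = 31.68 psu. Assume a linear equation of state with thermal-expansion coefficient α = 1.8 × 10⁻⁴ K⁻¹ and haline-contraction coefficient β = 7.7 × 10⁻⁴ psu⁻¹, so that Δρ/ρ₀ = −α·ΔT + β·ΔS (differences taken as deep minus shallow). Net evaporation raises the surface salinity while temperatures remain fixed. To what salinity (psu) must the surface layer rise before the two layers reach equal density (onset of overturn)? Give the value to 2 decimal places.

32.05 psu

Neutral buoyancy requires −α(T_deep − T_surf) + β(S_deep − S_surf′) = 0.
S_surf′ = S_deep − (α/β)·ΔT = 31.68 − (1.8 × 10⁻⁴/7.7 × 10⁻⁴)·(-1.6) = 32.0540 psu.
Increase required: 32.0540 − 29.45 = 2.6040 psu.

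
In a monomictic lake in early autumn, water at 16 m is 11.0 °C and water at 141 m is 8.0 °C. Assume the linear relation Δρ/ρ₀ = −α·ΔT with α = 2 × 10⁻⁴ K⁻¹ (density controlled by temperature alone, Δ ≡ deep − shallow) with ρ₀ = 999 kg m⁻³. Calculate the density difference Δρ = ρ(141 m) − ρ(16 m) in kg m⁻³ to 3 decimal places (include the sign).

ΔT = -3.0 K, Δρ/ρ₀ = −αΔT = 6.00 × 10⁻⁴.
Δρ = 999 × (6.00 × 10⁻⁴) = +0.599 kg m⁻³.
Positive Δρ: denser below, stable.

+0.599 kg m⁻³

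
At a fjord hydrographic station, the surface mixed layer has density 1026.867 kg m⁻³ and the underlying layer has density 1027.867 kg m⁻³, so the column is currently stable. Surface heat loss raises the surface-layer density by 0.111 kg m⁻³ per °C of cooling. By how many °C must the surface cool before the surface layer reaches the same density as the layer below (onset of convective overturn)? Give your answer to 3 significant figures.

Density deficit of the surface layer: 1027.867 − 1026.867 = 1.0 kg m⁻³.
Required change = 1.0 / 0.111 = 9.01 °C.

9.01 °C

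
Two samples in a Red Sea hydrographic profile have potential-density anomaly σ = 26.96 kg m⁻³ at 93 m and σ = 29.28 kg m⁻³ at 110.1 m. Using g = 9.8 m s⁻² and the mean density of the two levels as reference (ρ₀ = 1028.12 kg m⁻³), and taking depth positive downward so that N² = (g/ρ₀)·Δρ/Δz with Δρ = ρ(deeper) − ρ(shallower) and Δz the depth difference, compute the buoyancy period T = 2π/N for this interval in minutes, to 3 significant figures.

2.91 min

Δρ = 1029.28 − 1026.96 = 2.32 kg m⁻³ over Δz = 110.1 − 93 = 17.1 m.
N² = (9.8/1028.12) × (2.32/17.1) = 1.2932 × 10⁻³ s⁻².
N = √(1.2932 × 10⁻³) = 0.035961 rad s⁻¹, so T = 2π/N = 174.72 s = 2.9120 min ≈ 2.91 min.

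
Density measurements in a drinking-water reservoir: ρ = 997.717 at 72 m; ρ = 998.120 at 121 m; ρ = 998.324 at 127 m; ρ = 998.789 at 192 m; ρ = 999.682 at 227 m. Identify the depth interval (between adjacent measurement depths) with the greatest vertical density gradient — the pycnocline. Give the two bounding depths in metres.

121–127 m

Compute the density gradient over each adjacent pair:
  72–121 m: Δρ/Δz = 0.403/49 = 8.2 × 10⁻³ kg m⁻⁴
  121–127 m: Δρ/Δz = 0.204/6 = 0.034 kg m⁻⁴
  127–192 m: Δρ/Δz = 0.465/65 = 7.2 × 10⁻³ kg m⁻⁴
  192–227 m: Δρ/Δz = 0.893/35 = 0.026 kg m⁻⁴
The largest gradient is in the 121–127 m interval — the pycnocline.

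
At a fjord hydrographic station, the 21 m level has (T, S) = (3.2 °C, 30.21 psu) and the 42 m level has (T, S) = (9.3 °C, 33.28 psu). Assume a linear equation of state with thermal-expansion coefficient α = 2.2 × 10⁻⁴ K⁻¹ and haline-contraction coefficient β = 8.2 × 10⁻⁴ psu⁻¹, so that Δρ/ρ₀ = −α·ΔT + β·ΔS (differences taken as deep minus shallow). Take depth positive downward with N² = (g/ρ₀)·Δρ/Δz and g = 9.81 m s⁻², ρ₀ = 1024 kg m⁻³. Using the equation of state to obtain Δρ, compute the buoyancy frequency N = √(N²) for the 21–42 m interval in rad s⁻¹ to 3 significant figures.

0.0234 rad s⁻¹

ΔT = +6.1 K, ΔS = +3.07 psu (deep − shallow).
Δρ/ρ₀ = −αΔT + βΔS = -1.342 × 10⁻³ + 2.5174 × 10⁻³ = 1.1754 × 10⁻³, so Δρ ≈ 1.204 kg m⁻³.
N² = (g/ρ₀)·Δρ/Δz = g·(Δρ/ρ₀)/Δz = 9.81 × 1.1754 × 10⁻³ / 21 = 5.4908 × 10⁻⁴ s⁻².
N = √(5.4908 × 10⁻⁴) = 0.023432 rad s⁻¹ ≈ 0.0234 rad s⁻¹.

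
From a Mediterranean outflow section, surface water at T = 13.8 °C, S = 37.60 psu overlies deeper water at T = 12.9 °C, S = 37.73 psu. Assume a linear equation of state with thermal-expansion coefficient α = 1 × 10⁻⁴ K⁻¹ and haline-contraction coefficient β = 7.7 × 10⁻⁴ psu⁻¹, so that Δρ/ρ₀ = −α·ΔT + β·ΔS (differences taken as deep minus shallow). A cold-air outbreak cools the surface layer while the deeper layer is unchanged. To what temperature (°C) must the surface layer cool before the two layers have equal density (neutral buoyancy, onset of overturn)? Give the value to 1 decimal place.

Neutral buoyancy requires Δρ = 0, i.e. −α(T_deep − T_surf′) + β(S_deep − S_surf) = 0.
T_surf′ = T_deep − (β/α)·ΔS = 12.9 − (7.7 × 10⁻⁴/1 × 10⁻⁴)·(+0.13) = 11.899 °C.
Cooling required: 13.8 − (11.899) = 1.901 °C.

11.9 °C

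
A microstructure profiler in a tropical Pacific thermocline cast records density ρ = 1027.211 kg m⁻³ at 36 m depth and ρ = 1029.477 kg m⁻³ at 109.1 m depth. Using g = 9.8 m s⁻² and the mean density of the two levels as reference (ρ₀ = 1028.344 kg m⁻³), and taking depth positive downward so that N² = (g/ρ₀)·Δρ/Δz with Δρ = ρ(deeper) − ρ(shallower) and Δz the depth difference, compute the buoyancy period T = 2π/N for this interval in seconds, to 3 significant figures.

366 s

Δρ = 1029.477 − 1027.211 = 2.266 kg m⁻³ over Δz = 109.1 − 36 = 73.1 m.
N² = (9.8/1028.344) × (2.266/73.1) = 2.9541 × 10⁻⁴ s⁻².
N = √(2.9541 × 10⁻⁴) = 0.017187 rad s⁻¹, so T = 2π/N = 365.58 s ≈ 366 s.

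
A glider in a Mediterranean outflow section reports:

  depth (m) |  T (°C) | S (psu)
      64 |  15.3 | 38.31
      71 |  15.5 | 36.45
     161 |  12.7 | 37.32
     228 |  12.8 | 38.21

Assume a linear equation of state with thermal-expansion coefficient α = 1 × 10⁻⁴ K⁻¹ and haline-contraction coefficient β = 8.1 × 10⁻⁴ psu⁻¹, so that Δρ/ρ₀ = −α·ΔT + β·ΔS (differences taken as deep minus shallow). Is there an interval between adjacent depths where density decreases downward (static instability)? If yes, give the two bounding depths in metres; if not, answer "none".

Evaluate Δρ/ρ₀ = −αΔT + βΔS across each adjacent pair:
  64–71 m: −αΔT+βΔS = −(1 × 10⁻⁴)(+0.2)+(8.1 × 10⁻⁴)(-1.86) = -1.5 × 10⁻³ → UNSTABLE
  71–161 m: −αΔT+βΔS = −(1 × 10⁻⁴)(-2.8)+(8.1 × 10⁻⁴)(+0.87) = 9.8 × 10⁻⁴ → stable
  161–228 m: −αΔT+βΔS = −(1 × 10⁻⁴)(+0.1)+(8.1 × 10⁻⁴)(+0.89) = 7.1 × 10⁻⁴ → stable
The 64–71 m interval has Δρ < 0: lighter water underlies denser water.

64–71 m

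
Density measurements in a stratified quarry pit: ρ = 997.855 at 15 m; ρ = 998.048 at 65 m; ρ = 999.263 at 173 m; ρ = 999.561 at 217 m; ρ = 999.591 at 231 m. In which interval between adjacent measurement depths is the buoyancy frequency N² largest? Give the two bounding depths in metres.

65–173 m

Compute the density gradient over each adjacent pair:
  15–65 m: Δρ/Δz = 0.193/50 = 3.9 × 10⁻³ kg m⁻⁴
  65–173 m: Δρ/Δz = 1.215/108 = 0.011 kg m⁻⁴
  173–217 m: Δρ/Δz = 0.298/44 = 6.8 × 10⁻³ kg m⁻⁴
  217–231 m: Δρ/Δz = 0.030/14 = 2.1 × 10⁻³ kg m⁻⁴
The largest gradient is in the 65–173 m interval — the pycnocline.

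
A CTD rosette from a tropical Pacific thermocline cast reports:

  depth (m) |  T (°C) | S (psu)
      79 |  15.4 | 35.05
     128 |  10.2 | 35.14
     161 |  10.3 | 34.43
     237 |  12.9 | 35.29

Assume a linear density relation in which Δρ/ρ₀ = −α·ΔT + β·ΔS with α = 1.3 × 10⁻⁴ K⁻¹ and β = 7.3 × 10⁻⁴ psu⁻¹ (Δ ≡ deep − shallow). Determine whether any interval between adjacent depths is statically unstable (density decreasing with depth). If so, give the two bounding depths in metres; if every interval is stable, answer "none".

128–161 m

Evaluate Δρ/ρ₀ = −αΔT + βΔS across each adjacent pair:
  79–128 m: −αΔT+βΔS = −(1.3 × 10⁻⁴)(-5.2)+(7.3 × 10⁻⁴)(+0.09) = 7.4 × 10⁻⁴ → stable
  128–161 m: −αΔT+βΔS = −(1.3 × 10⁻⁴)(+0.1)+(7.3 × 10⁻⁴)(-0.71) = -5.3 × 10⁻⁴ → UNSTABLE
  161–237 m: −αΔT+βΔS = −(1.3 × 10⁻⁴)(+2.6)+(7.3 × 10⁻⁴)(+0.86) = 2.9 × 10⁻⁴ → stable
The 128–161 m interval has Δρ < 0: lighter water underlies denser water.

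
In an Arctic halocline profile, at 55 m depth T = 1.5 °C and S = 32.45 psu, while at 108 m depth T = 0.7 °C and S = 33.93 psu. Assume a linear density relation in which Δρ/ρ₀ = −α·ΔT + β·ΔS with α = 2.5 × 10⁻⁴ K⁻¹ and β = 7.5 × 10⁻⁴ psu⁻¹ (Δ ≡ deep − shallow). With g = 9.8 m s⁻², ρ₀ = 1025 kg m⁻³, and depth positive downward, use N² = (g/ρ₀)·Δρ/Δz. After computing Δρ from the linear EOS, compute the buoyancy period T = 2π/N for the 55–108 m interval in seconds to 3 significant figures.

404 s

ΔT = -0.8 K, ΔS = +1.48 psu (deep − shallow).
Δρ/ρ₀ = −αΔT + βΔS = 2.00 × 10⁻⁴ + 1.11 × 10⁻³ = 1.31 × 10⁻³, so Δρ ≈ 1.343 kg m⁻³.
N² = (g/ρ₀)·Δρ/Δz = g·(Δρ/ρ₀)/Δz = 9.8 × 1.31 × 10⁻³ / 53 = 2.4223 × 10⁻⁴ s⁻².
N = √(2.4223 × 10⁻⁴) = 0.015564 rad s⁻¹ → T = 2π/N = 403.70 s ≈ 404 s.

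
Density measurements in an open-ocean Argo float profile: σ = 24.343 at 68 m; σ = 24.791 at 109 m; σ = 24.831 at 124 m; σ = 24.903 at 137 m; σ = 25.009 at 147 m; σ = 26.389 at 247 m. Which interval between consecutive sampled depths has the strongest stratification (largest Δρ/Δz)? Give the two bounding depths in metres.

147–247 m

Compute the density gradient over each adjacent pair:
  68–109 m: Δρ/Δz = 0.448/41 = 0.011 kg m⁻⁴
  109–124 m: Δρ/Δz = 0.040/15 = 2.7 × 10⁻³ kg m⁻⁴
  124–137 m: Δρ/Δz = 0.072/13 = 5.5 × 10⁻³ kg m⁻⁴
  137–147 m: Δρ/Δz = 0.106/10 = 0.011 kg m⁻⁴
  147–247 m: Δρ/Δz = 1.380/100 = 0.014 kg m⁻⁴
The largest gradient is in the 147–247 m interval — the pycnocline.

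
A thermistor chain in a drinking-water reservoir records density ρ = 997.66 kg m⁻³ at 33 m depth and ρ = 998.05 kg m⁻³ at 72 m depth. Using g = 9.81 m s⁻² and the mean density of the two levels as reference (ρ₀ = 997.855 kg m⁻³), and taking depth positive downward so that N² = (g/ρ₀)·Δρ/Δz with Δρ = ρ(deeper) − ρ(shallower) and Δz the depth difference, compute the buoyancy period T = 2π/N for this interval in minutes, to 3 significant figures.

Δρ = 998.05 − 997.66 = 0.39 kg m⁻³ over Δz = 72 − 33 = 39 m.
N² = (9.81/997.855) × (0.39/39) = 9.8311 × 10⁻⁵ s⁻².
N = √(9.8311 × 10⁻⁵) = 9.9152 × 10⁻³ rad s⁻¹, so T = 2π/N = 633.69 s = 10.562 min ≈ 10.6 min.

10.6 min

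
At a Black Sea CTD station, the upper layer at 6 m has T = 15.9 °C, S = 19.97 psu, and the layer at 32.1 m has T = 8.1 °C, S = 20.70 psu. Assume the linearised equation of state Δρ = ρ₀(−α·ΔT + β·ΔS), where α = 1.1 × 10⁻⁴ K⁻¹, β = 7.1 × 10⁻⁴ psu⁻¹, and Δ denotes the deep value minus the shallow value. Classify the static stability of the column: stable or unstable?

ΔT = 8.1 − 15.9 = -7.8 K and ΔS = 20.70 − 19.97 = +0.73 psu (deep − shallow).
−αΔT = 8.58 × 10⁻⁴; βΔS = 5.183 × 10⁻⁴; sum Δρ/ρ₀ = 1.3763 × 10⁻³.
Δρ/ρ₀ > 0, so Δρ > 0: deeper water is denser → statically stable.

stable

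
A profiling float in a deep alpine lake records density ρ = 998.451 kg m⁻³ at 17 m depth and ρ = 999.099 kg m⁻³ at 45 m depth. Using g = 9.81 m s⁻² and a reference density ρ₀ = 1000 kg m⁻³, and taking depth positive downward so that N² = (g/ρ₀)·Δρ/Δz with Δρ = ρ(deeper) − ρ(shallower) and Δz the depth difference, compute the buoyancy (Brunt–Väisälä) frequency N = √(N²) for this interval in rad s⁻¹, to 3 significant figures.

Δρ = 999.099 − 998.451 = 0.648 kg m⁻³ over Δz = 45 − 17 = 28 m.
N² = (9.81/1000) × (0.648/28) = 2.2703 × 10⁻⁴ s⁻².
N = √(2.2703 × 10⁻⁴) = 0.015068 rad s⁻¹ ≈ 0.0151 rad s⁻¹.

0.0151 rad s⁻¹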